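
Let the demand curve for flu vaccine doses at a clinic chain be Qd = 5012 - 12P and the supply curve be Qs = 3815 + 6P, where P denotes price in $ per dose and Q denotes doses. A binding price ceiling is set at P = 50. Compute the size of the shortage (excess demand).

Evaluating both curves at the ceiling price 50 gives Qd = 4412, Qs = 4115.
Shortage = Qd - Qs = 4412 - 4115 = 297.

Shortage = 297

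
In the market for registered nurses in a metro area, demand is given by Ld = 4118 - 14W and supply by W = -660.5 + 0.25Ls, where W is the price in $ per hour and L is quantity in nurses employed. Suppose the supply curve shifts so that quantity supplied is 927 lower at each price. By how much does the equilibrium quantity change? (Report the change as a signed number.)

In direct form, Ls = 2642 + 4W.
The market clears where 4118 - 14W = 2642 + 4W. Rearranging, 18W = 1476, hence W* = 82.
Then L* = 4118 - 14(82) = 2970.
After the shift, supply is Ls = 1715 + 4W.
The new intersection has 2403 = 18W, i.e. W = 133.5, L = 2249.
ΔL = 2249 - 2970 = -721.

ΔL = -721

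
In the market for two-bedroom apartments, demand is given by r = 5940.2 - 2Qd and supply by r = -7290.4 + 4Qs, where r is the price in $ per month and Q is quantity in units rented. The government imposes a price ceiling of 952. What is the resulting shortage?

Solving each curve for Q: Qd = 2970.1 - 0.5r and Qs = 1822.6 + 0.25r.
With r fixed at 952, quantity demanded is 2494.1 and quantity supplied is 2060.6.
Shortage = Qd - Qs = 2494.1 - 2060.6 = 433.5.

Shortage = 433.5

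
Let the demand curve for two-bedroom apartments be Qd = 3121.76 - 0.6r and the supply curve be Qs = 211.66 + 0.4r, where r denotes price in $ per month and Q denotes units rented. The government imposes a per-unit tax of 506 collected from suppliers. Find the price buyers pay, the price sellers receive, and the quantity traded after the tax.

Suppliers keep r_s = r_b - 506 per unit, so supply in terms of the buyer price is Qs = 9.26 + 0.4r_b.
Equate demand and the shifted supply: 3121.76 - 0.6r_b = 9.26 + 0.4r_b, giving r_b = 3112.5, so r_b = 3112.5.
Then r_s = 3112.5 - 506 = 2606.5 and Q = 3121.76 - 0.6(3112.5) = 1254.26.

r_b = 3112.5, r_s = 2606.5, Q = 1254.26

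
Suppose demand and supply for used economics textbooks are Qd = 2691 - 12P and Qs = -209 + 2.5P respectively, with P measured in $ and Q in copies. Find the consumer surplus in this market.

The market clears where 2691 - 12P = -209 + 2.5P. Rearranging, 14.5P = 2900, hence P* = 200.
From the demand curve, Q* = 2691 - 12(200) = 291.
Demand choke price (Qd = 0): P = 2691/12 = 224.25. Consumer surplus = ½ × (224.25 - 200) × 291 = 3528.375.

Consumer surplus = 3528.375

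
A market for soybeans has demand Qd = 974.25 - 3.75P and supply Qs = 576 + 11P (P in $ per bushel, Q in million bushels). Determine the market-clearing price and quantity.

The market clears where 974.25 - 3.75P = 576 + 11P. Rearranging, 14.75P = 398.25, hence P* = 27.
Substitute back: Q* = 974.25 - 3.75(27) = 873.

P* = 27, Q* = 873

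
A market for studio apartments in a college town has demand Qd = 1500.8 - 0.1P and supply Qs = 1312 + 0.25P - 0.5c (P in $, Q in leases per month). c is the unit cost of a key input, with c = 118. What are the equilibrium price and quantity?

With c = 118, supply is Qs = 1253 + 0.25P.
The market clears where 1500.8 - 0.1P = 1253 + 0.25P. Rearranging, 0.35P = 247.8, hence P* = 708.
Plugging P* into demand: Q* = 1500.8 - 0.1(708) = 1430.

P* = 708, Q* = 1430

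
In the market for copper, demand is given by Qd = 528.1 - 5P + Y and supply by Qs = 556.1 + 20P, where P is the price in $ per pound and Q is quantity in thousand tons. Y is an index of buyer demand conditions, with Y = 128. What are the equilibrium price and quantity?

With Y = 128, demand is Qd = 656.1 - 5P.
At equilibrium Qd = Qs, so 656.1 - 5P = 556.1 + 20P; collecting terms, 100 = 25P and P* = 4.
Then Q* = 656.1 - 5(4) = 636.1.

P* = 4, Q* = 636.1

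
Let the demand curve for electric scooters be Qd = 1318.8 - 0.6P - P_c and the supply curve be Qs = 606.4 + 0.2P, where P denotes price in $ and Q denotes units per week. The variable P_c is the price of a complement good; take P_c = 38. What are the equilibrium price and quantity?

P* = 843, Q* = 775

With P_c = 38, demand is Qd = 1280.8 - 0.6P.
The market clears where 1280.8 - 0.6P = 606.4 + 0.2P. Rearranging, 0.8P = 674.4, hence P* = 843.
Then Q* = 1280.8 - 0.6(843) = 775.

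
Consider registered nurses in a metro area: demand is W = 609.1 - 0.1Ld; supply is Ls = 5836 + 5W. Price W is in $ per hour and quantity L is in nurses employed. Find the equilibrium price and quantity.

In direct form, Ld = 6091 - 10W.
Set Ld = Ls: 6091 - 10W = 5836 + 5W, so 255 = 15W and W* = 17.
Substitute back: L* = 6091 - 10(17) = 5921.

W* = 17, L* = 5921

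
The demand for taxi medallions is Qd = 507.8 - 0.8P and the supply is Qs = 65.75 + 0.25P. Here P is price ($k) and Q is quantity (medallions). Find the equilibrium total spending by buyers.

The market clears where 507.8 - 0.8P = 65.75 + 0.25P. Rearranging, 1.05P = 442.05, hence P* = 421.
Then Q* = 507.8 - 0.8(421) = 171.
Total spending by buyers = P* × Q* = 421 × 171 = 71991.

Total spending by buyers = 71991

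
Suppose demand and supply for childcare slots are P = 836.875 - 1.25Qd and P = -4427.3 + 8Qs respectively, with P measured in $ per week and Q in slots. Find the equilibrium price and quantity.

Solving each curve for Q: Qd = 669.5 - 0.8P and Qs = 553.4125 + 0.125P.
The market clears where 669.5 - 0.8P = 553.4125 + 0.125P. Rearranging, 0.925P = 116.0875, hence P* = 125.5.
Then Q* = 669.5 - 0.8(125.5) = 569.1.

P* = 125.5, Q* = 569.1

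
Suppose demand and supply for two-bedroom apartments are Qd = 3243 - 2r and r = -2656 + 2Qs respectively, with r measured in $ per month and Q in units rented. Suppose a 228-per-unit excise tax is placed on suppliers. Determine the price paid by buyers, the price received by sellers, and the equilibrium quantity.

r_b = 811.6, r_s = 583.6, Q = 1619.8

Inverting to quantity form: Qs = 1328 + 0.5r.
The tax drives a wedge r_b - r_s = 228. Substituting r_s = r_b - 228 into supply: Qs = 1214 + 0.5r_b.
Market clearing requires 3243 - 2r_b = 1214 + 0.5r_b; hence 2029 = 2.5r_b and r_b = 811.6.
Then r_s = 811.6 - 228 = 583.6 and Q = 3243 - 2(811.6) = 1619.8.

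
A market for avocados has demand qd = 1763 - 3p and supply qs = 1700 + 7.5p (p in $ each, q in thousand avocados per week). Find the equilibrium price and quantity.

p* = 6, q* = 1745

The market clears where 1763 - 3p = 1700 + 7.5p. Rearranging, 10.5p = 63, hence p* = 6.
Then q* = 1763 - 3(6) = 1745.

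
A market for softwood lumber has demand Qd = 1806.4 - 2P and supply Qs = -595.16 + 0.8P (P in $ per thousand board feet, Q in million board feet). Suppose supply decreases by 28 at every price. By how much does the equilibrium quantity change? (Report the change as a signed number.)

ΔQ = -20

At equilibrium Qd = Qs, so 1806.4 - 2P = -595.16 + 0.8P; collecting terms, 2401.56 = 2.8P and P* = 857.7.
Then Q* = 1806.4 - 2(857.7) = 91.
After the shift, supply is Qs = -623.16 + 0.8P.
The new intersection has 2429.56 = 2.8P, i.e. P = 867.7, Q = 71.
ΔQ = 71 - 91 = -20.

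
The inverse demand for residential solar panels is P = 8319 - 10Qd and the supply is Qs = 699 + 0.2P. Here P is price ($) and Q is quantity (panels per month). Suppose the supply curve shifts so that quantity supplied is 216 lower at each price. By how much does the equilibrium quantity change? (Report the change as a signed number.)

ΔQ = -72

Rewriting in direct form: Qd = 831.9 - 0.1P.
At equilibrium Qd = Qs, so 831.9 - 0.1P = 699 + 0.2P; collecting terms, 132.9 = 0.3P and P* = 443.
From the demand curve, Q* = 831.9 - 0.1(443) = 787.6.
After the shift, supply is Qs = 483 + 0.2P.
Re-solving, 0.3P = 348.9 gives P = 1163 and Q = 715.6.
ΔQ = 715.6 - 787.6 = -72.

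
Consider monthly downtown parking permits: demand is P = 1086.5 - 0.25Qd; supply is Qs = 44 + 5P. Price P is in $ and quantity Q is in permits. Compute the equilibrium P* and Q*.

P* = 478, Q* = 2434

Inverting to quantity form: Qd = 4346 - 4P.
Set Qd = Qs: 4346 - 4P = 44 + 5P, so 4302 = 9P and P* = 478.
From the demand curve, Q* = 4346 - 4(478) = 2434.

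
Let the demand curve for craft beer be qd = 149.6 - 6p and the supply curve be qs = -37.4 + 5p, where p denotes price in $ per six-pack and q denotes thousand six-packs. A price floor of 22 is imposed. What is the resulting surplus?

Surplus = 55

With p fixed at 22, quantity demanded is 17.6 and quantity supplied is 72.6.
Surplus = qs - qd = 72.6 - 17.6 = 55.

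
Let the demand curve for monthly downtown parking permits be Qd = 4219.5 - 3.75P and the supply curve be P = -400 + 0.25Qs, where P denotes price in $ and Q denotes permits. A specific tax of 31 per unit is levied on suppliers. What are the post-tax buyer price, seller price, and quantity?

Inverting to quantity form: Qs = 1600 + 4P.
The tax drives a wedge P_b - P_s = 31. Substituting P_s = P_b - 31 into supply: Qs = 1476 + 4P_b.
Equate demand and the shifted supply: 4219.5 - 3.75P_b = 1476 + 4P_b, giving 7.75P_b = 2743.5, so P_b = 354.
So P_s = 323 and the quantity traded is Q = 4219.5 - 3.75(354) = 2892.

P_b = 354, P_s = 323, Q = 2892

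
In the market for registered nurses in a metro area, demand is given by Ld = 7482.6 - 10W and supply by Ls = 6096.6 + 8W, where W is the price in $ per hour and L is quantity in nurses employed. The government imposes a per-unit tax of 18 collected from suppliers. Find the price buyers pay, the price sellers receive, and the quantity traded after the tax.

The tax drives a wedge W_b - W_s = 18. Substituting W_s = W_b - 18 into supply: Ls = 5952.6 + 8W_b.
Market clearing requires 7482.6 - 10W_b = 5952.6 + 8W_b; hence 1530 = 18W_b and W_b = 85.
Then W_s = 85 - 18 = 67 and L = 7482.6 - 10(85) = 6632.6.

W_b = 85, W_s = 67, L = 6632.6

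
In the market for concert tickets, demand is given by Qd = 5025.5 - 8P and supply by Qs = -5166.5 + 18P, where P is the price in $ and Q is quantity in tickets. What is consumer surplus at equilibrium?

Equating demand and supply, 5025.5 - 8P = -5166.5 + 18P gives 26P = 10192, so P* = 392.
Plugging P* into demand: Q* = 5025.5 - 8(392) = 1889.5.
Demand choke price (Qd = 0): P = 5025.5/8 = 628.1875. Consumer surplus = ½ × (628.1875 - 392) × 1889.5 = 223138.140625.

Consumer surplus = 223138.140625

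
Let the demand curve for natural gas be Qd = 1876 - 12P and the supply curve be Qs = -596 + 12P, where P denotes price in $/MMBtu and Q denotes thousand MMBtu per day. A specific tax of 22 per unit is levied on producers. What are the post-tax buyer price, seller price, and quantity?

P_b = 114, P_s = 92, Q = 508

The tax drives a wedge P_b - P_s = 22. Substituting P_s = P_b - 22 into supply: Qs = -860 + 12P_b.
Equate demand and the shifted supply: 1876 - 12P_b = -860 + 12P_b, giving 24P_b = 2736, so P_b = 114.
So P_s = 92 and the quantity traded is Q = 1876 - 12(114) = 508.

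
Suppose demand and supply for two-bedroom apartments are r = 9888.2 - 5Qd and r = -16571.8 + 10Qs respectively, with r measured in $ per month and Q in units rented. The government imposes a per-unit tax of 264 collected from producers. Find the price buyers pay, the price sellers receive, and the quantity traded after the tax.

r_b = 1156.2, r_s = 892.2, Q = 1746.4

Solving each curve for Q: Qd = 1977.64 - 0.2r and Qs = 1657.18 + 0.1r.
The tax drives a wedge r_b - r_s = 264. Substituting r_s = r_b - 264 into supply: Qs = 1630.78 + 0.1r_b.
Market clearing requires 1977.64 - 0.2r_b = 1630.78 + 0.1r_b; hence 346.86 = 0.3r_b and r_b = 1156.2.
So r_s = 892.2 and the quantity traded is Q = 1977.64 - 0.2(1156.2) = 1746.4.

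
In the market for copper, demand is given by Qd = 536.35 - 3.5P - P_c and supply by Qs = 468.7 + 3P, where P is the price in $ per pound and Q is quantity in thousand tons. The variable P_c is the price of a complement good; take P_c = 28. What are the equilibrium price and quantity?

P* = 6.1, Q* = 487

With P_c = 28, demand is Qd = 508.35 - 3.5P.
At equilibrium Qd = Qs, so 508.35 - 3.5P = 468.7 + 3P; collecting terms, 39.65 = 6.5P and P* = 6.1.
From the demand curve, Q* = 508.35 - 3.5(6.1) = 487.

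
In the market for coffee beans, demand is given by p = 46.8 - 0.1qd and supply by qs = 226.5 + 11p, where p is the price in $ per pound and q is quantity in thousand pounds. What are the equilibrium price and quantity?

p* = 11.5, q* = 353

In direct form, qd = 468 - 10p.
At equilibrium qd = qs, so 468 - 10p = 226.5 + 11p; collecting terms, 241.5 = 21p and p* = 11.5.
Substitute back: q* = 468 - 10(11.5) = 353.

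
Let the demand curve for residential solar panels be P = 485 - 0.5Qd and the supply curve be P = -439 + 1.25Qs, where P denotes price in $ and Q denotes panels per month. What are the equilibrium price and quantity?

P* = 221, Q* = 528

In direct form, Qd = 970 - 2P and Qs = 351.2 + 0.8P.
Equating demand and supply, 970 - 2P = 351.2 + 0.8P gives 2.8P = 618.8, so P* = 221.
From the demand curve, Q* = 970 - 2(221) = 528.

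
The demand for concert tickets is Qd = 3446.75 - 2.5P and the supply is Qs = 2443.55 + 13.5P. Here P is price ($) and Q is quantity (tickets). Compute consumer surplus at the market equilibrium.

Equating demand and supply, 3446.75 - 2.5P = 2443.55 + 13.5P gives 16P = 1003.2, so P* = 62.7.
From the demand curve, Q* = 3446.75 - 2.5(62.7) = 3290.
Demand choke price (Qd = 0): P = 3446.75/2.5 = 1378.7. Consumer surplus = ½ × (1378.7 - 62.7) × 3290 = 2164820.

Consumer surplus = 2164820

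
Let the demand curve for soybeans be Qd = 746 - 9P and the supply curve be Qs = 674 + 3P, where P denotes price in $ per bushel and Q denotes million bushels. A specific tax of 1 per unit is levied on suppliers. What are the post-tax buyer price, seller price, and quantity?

P_b = 6.25, P_s = 5.25, Q = 689.75

The tax drives a wedge P_b - P_s = 1. Substituting P_s = P_b - 1 into supply: Qs = 671 + 3P_b.
Market clearing requires 746 - 9P_b = 671 + 3P_b; hence 75 = 12P_b and P_b = 6.25.
So P_s = 5.25 and the quantity traded is Q = 746 - 9(6.25) = 689.75.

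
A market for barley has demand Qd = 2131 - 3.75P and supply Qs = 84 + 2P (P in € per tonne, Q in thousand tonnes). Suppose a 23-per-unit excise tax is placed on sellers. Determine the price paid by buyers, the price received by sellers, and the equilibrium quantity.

P_b = 364, P_s = 341, Q = 766

The tax drives a wedge P_b - P_s = 23. Substituting P_s = P_b - 23 into supply: Qs = 38 + 2P_b.
Equate demand and the shifted supply: 2131 - 3.75P_b = 38 + 2P_b, giving 5.75P_b = 2093, so P_b = 364.
So P_s = 341 and the quantity traded is Q = 2131 - 3.75(364) = 766.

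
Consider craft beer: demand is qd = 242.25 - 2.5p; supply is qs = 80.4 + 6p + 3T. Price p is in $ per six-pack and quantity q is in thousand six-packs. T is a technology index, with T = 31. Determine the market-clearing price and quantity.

p* = 8.1, q* = 222

With T = 31, supply is qs = 173.4 + 6p.
At equilibrium qd = qs, so 242.25 - 2.5p = 173.4 + 6p; collecting terms, 68.85 = 8.5p and p* = 8.1.
Then q* = 242.25 - 2.5(8.1) = 222.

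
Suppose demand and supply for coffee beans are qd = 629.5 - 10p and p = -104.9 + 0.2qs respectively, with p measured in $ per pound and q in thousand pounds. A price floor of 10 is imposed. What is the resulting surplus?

Inverting to quantity form: qs = 524.5 + 5p.
Evaluating both curves at the floor price 10 gives qd = 529.5, qs = 574.5.
Surplus = qs - qd = 574.5 - 529.5 = 45.

Surplus = 45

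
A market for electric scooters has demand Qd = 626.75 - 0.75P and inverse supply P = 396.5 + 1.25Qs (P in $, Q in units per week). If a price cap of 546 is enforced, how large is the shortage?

Rewriting in direct form: Qs = -317.2 + 0.8P.
Evaluating both curves at the ceiling price 546 gives Qd = 217.25, Qs = 119.6.
Shortage = Qd - Qs = 217.25 - 119.6 = 97.65.

Shortage = 97.65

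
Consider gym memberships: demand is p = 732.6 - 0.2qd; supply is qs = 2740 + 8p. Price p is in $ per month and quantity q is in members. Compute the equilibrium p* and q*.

p* = 71, q* = 3308

In direct form, qd = 3663 - 5p.
The market clears where 3663 - 5p = 2740 + 8p. Rearranging, 13p = 923, hence p* = 71.
Then q* = 3663 - 5(71) = 3308.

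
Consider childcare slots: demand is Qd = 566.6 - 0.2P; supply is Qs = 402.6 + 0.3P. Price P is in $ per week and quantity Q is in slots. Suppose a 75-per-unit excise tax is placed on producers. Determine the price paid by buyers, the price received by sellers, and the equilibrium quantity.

With a tax of 75 on producers, they supply based on the net price P_s = P_b - 75, so Qs = 380.1 + 0.3P_b.
Market clearing requires 566.6 - 0.2P_b = 380.1 + 0.3P_b; hence 186.5 = 0.5P_b and P_b = 373.
Then P_s = 373 - 75 = 298 and Q = 566.6 - 0.2(373) = 492.

P_b = 373, P_s = 298, Q = 492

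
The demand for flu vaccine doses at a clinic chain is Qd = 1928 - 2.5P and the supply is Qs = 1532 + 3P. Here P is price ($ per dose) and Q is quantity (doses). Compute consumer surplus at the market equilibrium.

Consumer surplus = 611100.8

At equilibrium Qd = Qs, so 1928 - 2.5P = 1532 + 3P; collecting terms, 396 = 5.5P and P* = 72.
Then Q* = 1928 - 2.5(72) = 1748.
Demand choke price (Qd = 0): P = 1928/2.5 = 771.2. Consumer surplus = ½ × (771.2 - 72) × 1748 = 611100.8.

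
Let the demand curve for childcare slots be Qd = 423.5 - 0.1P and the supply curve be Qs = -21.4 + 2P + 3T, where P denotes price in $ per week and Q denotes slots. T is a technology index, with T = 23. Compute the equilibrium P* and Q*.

P* = 179, Q* = 405.6

With T = 23, supply is Qs = 47.6 + 2P.
The market clears where 423.5 - 0.1P = 47.6 + 2P. Rearranging, 2.1P = 375.9, hence P* = 179.
From the demand curve, Q* = 423.5 - 0.1(179) = 405.6.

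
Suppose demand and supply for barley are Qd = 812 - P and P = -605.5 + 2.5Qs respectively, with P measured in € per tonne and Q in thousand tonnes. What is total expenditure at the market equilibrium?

Total expenditure = 164835

In direct form, Qs = 242.2 + 0.4P.
The market clears where 812 - P = 242.2 + 0.4P. Rearranging, 1.4P = 569.8, hence P* = 407.
Substitute back: Q* = 812 - 407 = 405.
Total expenditure = P* × Q* = 407 × 405 = 164835.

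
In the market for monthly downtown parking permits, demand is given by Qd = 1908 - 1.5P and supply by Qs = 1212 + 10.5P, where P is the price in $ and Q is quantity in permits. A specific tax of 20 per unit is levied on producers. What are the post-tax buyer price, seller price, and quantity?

With a tax of 20 on producers, they supply based on the net price P_s = P_b - 20, so Qs = 1002 + 10.5P_b.
Market clearing requires 1908 - 1.5P_b = 1002 + 10.5P_b; hence 906 = 12P_b and P_b = 75.5.
So P_s = 55.5 and the quantity traded is Q = 1908 - 1.5(75.5) = 1794.75.

P_b = 75.5, P_s = 55.5, Q = 1794.75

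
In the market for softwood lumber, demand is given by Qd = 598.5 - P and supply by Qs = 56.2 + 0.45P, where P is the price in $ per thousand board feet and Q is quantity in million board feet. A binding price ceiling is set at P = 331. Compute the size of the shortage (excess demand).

Shortage = 62.35

With P fixed at 331, quantity demanded is 267.5 and quantity supplied is 205.15.
Shortage = Qd - Qs = 267.5 - 205.15 = 62.35.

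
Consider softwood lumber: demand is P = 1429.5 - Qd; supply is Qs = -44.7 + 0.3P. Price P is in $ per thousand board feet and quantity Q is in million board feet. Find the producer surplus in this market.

Producer surplus = 145533.75

Solving each curve for Q: Qd = 1429.5 - P.
The market clears where 1429.5 - P = -44.7 + 0.3P. Rearranging, 1.3P = 1474.2, hence P* = 1134.
From the demand curve, Q* = 1429.5 - 1134 = 295.5.
Supply choke price (Qs = 0): P = 149. Producer surplus = ½ × (1134 - 149) × 295.5 = 145533.75.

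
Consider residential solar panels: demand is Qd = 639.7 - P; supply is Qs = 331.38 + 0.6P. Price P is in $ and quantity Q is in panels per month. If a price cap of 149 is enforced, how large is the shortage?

Shortage = 69.92

With P fixed at 149, quantity demanded is 490.7 and quantity supplied is 420.78.
Shortage = Qd - Qs = 490.7 - 420.78 = 69.92.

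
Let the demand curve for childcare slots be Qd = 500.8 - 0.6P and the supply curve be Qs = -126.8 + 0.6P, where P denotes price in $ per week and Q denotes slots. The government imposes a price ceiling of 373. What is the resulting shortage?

With P fixed at 373, quantity demanded is 277 and quantity supplied is 97.
Shortage = Qd - Qs = 277 - 97 = 180.

Shortage = 180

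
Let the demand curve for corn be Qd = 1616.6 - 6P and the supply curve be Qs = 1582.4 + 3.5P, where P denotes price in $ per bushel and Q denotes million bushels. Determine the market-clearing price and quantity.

Equating demand and supply, 1616.6 - 6P = 1582.4 + 3.5P gives 9.5P = 34.2, so P* = 3.6.
Plugging P* into demand: Q* = 1616.6 - 6(3.6) = 1595.

P* = 3.6, Q* = 1595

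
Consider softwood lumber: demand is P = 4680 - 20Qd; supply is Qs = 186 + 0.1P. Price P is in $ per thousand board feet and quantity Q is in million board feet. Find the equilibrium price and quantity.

In direct form, Qd = 234 - 0.05P.
At equilibrium Qd = Qs, so 234 - 0.05P = 186 + 0.1P; collecting terms, 48 = 0.15P and P* = 320.
From the demand curve, Q* = 234 - 0.05(320) = 218.

P* = 320, Q* = 218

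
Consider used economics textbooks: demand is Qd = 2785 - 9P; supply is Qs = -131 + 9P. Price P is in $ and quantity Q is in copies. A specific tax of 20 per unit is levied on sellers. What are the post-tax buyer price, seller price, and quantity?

P_b = 172, P_s = 152, Q = 1237

Sellers keep P_s = P_b - 20 per unit, so supply in terms of the buyer price is Qs = -311 + 9P_b.
Market clearing requires 2785 - 9P_b = -311 + 9P_b; hence 3096 = 18P_b and P_b = 172.
Then P_s = 172 - 20 = 152 and Q = 2785 - 9(172) = 1237.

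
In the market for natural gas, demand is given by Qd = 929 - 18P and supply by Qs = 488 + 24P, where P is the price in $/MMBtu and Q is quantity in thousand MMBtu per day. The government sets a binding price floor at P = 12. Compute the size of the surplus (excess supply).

With P fixed at 12, quantity demanded is 713 and quantity supplied is 776.
Surplus = Qs - Qd = 776 - 713 = 63.

Surplus = 63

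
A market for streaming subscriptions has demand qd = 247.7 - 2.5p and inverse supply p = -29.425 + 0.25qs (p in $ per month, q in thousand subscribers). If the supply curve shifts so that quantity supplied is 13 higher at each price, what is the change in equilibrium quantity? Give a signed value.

Δq = 5

Inverting to quantity form: qs = 117.7 + 4p.
The market clears where 247.7 - 2.5p = 117.7 + 4p. Rearranging, 6.5p = 130, hence p* = 20.
Then q* = 247.7 - 2.5(20) = 197.7.
After the shift, supply is qs = 130.7 + 4p.
Re-solving, 6.5p = 117 gives p = 18 and q = 202.7.
Δq = 202.7 - 197.7 = 5.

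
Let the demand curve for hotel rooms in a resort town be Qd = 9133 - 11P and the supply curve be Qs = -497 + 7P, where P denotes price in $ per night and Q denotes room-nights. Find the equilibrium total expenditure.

Total expenditure = 1737680

Equating demand and supply, 9133 - 11P = -497 + 7P gives 18P = 9630, so P* = 535.
Then Q* = 9133 - 11(535) = 3248.
Total expenditure = P* × Q* = 535 × 3248 = 1737680.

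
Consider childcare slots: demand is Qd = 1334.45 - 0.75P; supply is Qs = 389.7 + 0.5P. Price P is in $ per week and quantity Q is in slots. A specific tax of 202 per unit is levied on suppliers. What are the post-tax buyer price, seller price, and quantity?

P_b = 836.6, P_s = 634.6, Q = 707

The tax drives a wedge P_b - P_s = 202. Substituting P_s = P_b - 202 into supply: Qs = 288.7 + 0.5P_b.
Market clearing requires 1334.45 - 0.75P_b = 288.7 + 0.5P_b; hence 1045.75 = 1.25P_b and P_b = 836.6.
Then P_s = 836.6 - 202 = 634.6 and Q = 1334.45 - 0.75(836.6) = 707.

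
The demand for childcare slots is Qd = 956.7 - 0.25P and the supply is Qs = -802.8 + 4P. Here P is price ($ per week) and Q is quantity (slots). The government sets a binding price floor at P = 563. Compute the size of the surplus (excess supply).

Surplus = 633.25

Evaluating both curves at the floor price 563 gives Qd = 815.95, Qs = 1449.2.
Surplus = Qs - Qd = 1449.2 - 815.95 = 633.25.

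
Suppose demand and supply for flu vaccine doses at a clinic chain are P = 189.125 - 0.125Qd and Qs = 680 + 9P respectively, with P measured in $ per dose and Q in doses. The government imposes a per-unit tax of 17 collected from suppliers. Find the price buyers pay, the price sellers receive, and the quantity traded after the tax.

P_b = 58, P_s = 41, Q = 1049

Rewriting in direct form: Qd = 1513 - 8P.
With a tax of 17 on suppliers, they supply based on the net price P_s = P_b - 17, so Qs = 527 + 9P_b.
Market clearing requires 1513 - 8P_b = 527 + 9P_b; hence 986 = 17P_b and P_b = 58.
So P_s = 41 and the quantity traded is Q = 1513 - 8(58) = 1049.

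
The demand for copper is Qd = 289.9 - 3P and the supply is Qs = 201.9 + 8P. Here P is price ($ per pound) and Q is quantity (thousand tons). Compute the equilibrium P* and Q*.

At equilibrium Qd = Qs, so 289.9 - 3P = 201.9 + 8P; collecting terms, 88 = 11P and P* = 8.
Substitute back: Q* = 289.9 - 3(8) = 265.9.

P* = 8, Q* = 265.9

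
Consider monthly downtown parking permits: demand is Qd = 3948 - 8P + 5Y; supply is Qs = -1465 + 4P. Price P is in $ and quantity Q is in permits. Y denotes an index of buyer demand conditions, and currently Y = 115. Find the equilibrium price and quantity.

P* = 499, Q* = 531

With Y = 115, demand is Qd = 4523 - 8P.
The market clears where 4523 - 8P = -1465 + 4P. Rearranging, 12P = 5988, hence P* = 499.
Substitute back: Q* = 4523 - 8(499) = 531.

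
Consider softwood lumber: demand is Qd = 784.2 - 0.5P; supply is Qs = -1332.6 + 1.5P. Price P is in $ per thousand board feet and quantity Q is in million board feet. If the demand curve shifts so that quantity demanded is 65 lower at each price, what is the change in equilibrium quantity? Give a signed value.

ΔQ = -48.75

Set Qd = Qs: 784.2 - 0.5P = -1332.6 + 1.5P, so 2116.8 = 2P and P* = 1058.4.
Plugging P* into demand: Q* = 784.2 - 0.5(1058.4) = 255.
After the shift, demand is Qd = 719.2 - 0.5P.
The new intersection has 2051.8 = 2P, i.e. P = 1025.9, Q = 206.25.
ΔQ = 206.25 - 255 = -48.75.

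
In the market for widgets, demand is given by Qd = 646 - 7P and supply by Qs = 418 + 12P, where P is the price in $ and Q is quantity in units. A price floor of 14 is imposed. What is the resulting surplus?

Surplus = 38

At P = 14: Qd = 548 and Qs = 586.
Surplus = Qs - Qd = 586 - 548 = 38.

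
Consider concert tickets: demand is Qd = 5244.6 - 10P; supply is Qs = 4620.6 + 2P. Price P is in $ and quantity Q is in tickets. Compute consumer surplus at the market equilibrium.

The market clears where 5244.6 - 10P = 4620.6 + 2P. Rearranging, 12P = 624, hence P* = 52.
Then Q* = 5244.6 - 10(52) = 4724.6.
Demand choke price (Qd = 0): P = 5244.6/10 = 524.46. Consumer surplus = ½ × (524.46 - 52) × 4724.6 = 1116092.258.

Consumer surplus = 1116092.258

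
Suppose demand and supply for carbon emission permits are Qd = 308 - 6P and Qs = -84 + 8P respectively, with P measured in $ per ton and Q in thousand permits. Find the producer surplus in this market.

Producer surplus = 1225

The market clears where 308 - 6P = -84 + 8P. Rearranging, 14P = 392, hence P* = 28.
Plugging P* into demand: Q* = 308 - 6(28) = 140.
Supply choke price (Qs = 0): P = 10.5. Producer surplus = ½ × (28 - 10.5) × 140 = 1225.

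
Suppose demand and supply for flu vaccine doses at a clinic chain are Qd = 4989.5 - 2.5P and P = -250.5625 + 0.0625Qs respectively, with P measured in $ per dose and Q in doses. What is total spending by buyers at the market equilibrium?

In direct form, Qs = 4009 + 16P.
Set Qd = Qs: 4989.5 - 2.5P = 4009 + 16P, so 980.5 = 18.5P and P* = 53.
Plugging P* into demand: Q* = 4989.5 - 2.5(53) = 4857.
Total spending by buyers = P* × Q* = 53 × 4857 = 257421.

Total spending by buyers = 257421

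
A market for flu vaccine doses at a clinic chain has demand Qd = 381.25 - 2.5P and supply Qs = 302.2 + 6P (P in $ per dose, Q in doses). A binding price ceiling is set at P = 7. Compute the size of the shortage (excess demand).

Shortage = 19.55

With P fixed at 7, quantity demanded is 363.75 and quantity supplied is 344.2.
Shortage = Qd - Qs = 363.75 - 344.2 = 19.55.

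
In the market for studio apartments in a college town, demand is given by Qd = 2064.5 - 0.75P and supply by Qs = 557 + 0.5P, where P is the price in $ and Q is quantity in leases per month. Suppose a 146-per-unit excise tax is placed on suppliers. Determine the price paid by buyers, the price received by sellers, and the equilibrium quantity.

The tax drives a wedge P_b - P_s = 146. Substituting P_s = P_b - 146 into supply: Qs = 484 + 0.5P_b.
Market clearing requires 2064.5 - 0.75P_b = 484 + 0.5P_b; hence 1580.5 = 1.25P_b and P_b = 1264.4.
Then P_s = 1264.4 - 146 = 1118.4 and Q = 2064.5 - 0.75(1264.4) = 1116.2.

P_b = 1264.4, P_s = 1118.4, Q = 1116.2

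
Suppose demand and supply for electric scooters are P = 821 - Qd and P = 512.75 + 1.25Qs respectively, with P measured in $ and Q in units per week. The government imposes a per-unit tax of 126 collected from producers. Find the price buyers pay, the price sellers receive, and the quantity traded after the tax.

Rewriting in direct form: Qd = 821 - P and Qs = -410.2 + 0.8P.
With a tax of 126 on producers, they supply based on the net price P_s = P_b - 126, so Qs = -511 + 0.8P_b.
Equate demand and the shifted supply: 821 - P_b = -511 + 0.8P_b, giving 1.8P_b = 1332, so P_b = 740.
Then P_s = 740 - 126 = 614 and Q = 821 - 740 = 81.

P_b = 740, P_s = 614, Q = 81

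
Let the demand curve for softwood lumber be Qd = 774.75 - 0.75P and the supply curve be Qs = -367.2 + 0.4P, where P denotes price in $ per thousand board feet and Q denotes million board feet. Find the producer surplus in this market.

Set Qd = Qs: 774.75 - 0.75P = -367.2 + 0.4P, so 1141.95 = 1.15P and P* = 993.
From the demand curve, Q* = 774.75 - 0.75(993) = 30.
Supply choke price (Qs = 0): P = 918. Producer surplus = ½ × (993 - 918) × 30 = 1125.

Producer surplus = 1125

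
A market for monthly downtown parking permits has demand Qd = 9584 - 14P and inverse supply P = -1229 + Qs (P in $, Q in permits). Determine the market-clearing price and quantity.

P* = 557, Q* = 1786

In direct form, Qs = 1229 + P.
Equating demand and supply, 9584 - 14P = 1229 + P gives 15P = 8355, so P* = 557.
Plugging P* into demand: Q* = 9584 - 14(557) = 1786.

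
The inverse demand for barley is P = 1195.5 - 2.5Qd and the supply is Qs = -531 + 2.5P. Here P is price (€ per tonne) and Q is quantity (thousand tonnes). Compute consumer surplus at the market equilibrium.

Consumer surplus = 143651.25

Rewriting in direct form: Qd = 478.2 - 0.4P.
At equilibrium Qd = Qs, so 478.2 - 0.4P = -531 + 2.5P; collecting terms, 1009.2 = 2.9P and P* = 348.
From the demand curve, Q* = 478.2 - 0.4(348) = 339.
Demand choke price (Qd = 0): P = 478.2/0.4 = 1195.5. Consumer surplus = ½ × (1195.5 - 348) × 339 = 143651.25.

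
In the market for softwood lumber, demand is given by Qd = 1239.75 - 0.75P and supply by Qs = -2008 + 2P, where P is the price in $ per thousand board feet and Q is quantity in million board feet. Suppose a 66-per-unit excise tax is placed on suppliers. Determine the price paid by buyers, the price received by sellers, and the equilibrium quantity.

P_b = 1229, P_s = 1163, Q = 318

The tax drives a wedge P_b - P_s = 66. Substituting P_s = P_b - 66 into supply: Qs = -2140 + 2P_b.
Market clearing requires 1239.75 - 0.75P_b = -2140 + 2P_b; hence 3379.75 = 2.75P_b and P_b = 1229.
So P_s = 1163 and the quantity traded is Q = 1239.75 - 0.75(1229) = 318.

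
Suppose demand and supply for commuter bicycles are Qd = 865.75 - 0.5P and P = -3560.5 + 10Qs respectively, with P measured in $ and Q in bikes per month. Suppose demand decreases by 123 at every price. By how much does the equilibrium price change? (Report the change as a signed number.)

ΔP = -205

In direct form, Qs = 356.05 + 0.1P.
Equating demand and supply, 865.75 - 0.5P = 356.05 + 0.1P gives 0.6P = 509.7, so P* = 849.5.
Substitute back: Q* = 865.75 - 0.5(849.5) = 441.
After the shift, demand is Qd = 742.75 - 0.5P.
The new intersection has 386.7 = 0.6P, i.e. P = 644.5, Q = 420.5.
ΔP = 644.5 - 849.5 = -205.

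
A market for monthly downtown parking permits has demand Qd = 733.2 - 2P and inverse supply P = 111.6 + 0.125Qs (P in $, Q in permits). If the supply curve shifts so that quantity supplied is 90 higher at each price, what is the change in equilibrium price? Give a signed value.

Solving each curve for Q: Qs = -892.8 + 8P.
The market clears where 733.2 - 2P = -892.8 + 8P. Rearranging, 10P = 1626, hence P* = 162.6.
Substitute back: Q* = 733.2 - 2(162.6) = 408.
After the shift, supply is Qs = -802.8 + 8P.
The new intersection has 1536 = 10P, i.e. P = 153.6, Q = 426.
ΔP = 153.6 - 162.6 = -9.

ΔP = -9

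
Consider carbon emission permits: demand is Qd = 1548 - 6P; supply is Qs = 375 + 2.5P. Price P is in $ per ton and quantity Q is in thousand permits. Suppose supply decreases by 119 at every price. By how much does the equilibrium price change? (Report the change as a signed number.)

ΔP = 14

The market clears where 1548 - 6P = 375 + 2.5P. Rearranging, 8.5P = 1173, hence P* = 138.
Plugging P* into demand: Q* = 1548 - 6(138) = 720.
After the shift, supply is Qs = 256 + 2.5P.
New equilibrium: 1292 = 8.5P, so P = 152 and Q = 636.
ΔP = 152 - 138 = 14.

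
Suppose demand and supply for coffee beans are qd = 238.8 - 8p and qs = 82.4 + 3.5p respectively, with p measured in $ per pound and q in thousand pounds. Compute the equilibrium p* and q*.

p* = 13.6, q* = 130

Set qd = qs: 238.8 - 8p = 82.4 + 3.5p, so 156.4 = 11.5p and p* = 13.6.
Then q* = 238.8 - 8(13.6) = 130.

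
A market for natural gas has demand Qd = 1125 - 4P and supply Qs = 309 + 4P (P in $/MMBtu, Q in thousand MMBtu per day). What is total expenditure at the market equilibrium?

Total expenditure = 73134

Set Qd = Qs: 1125 - 4P = 309 + 4P, so 816 = 8P and P* = 102.
From the demand curve, Q* = 1125 - 4(102) = 717.
Total expenditure = P* × Q* = 102 × 717 = 73134.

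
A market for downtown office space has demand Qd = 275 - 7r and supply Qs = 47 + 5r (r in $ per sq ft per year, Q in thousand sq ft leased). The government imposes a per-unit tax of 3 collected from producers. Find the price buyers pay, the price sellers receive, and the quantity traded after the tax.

With a tax of 3 on producers, they supply based on the net price r_s = r_b - 3, so Qs = 32 + 5r_b.
Equate demand and the shifted supply: 275 - 7r_b = 32 + 5r_b, giving 12r_b = 243, so r_b = 20.25.
So r_s = 17.25 and the quantity traded is Q = 275 - 7(20.25) = 133.25.

r_b = 20.25, r_s = 17.25, Q = 133.25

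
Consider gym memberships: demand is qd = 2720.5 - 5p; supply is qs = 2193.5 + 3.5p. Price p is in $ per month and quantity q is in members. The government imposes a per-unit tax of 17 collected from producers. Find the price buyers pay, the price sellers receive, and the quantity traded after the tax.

p_b = 69, p_s = 52, q = 2375.5

Producers keep p_s = p_b - 17 per unit, so supply in terms of the buyer price is qs = 2134 + 3.5p_b.
Equate demand and the shifted supply: 2720.5 - 5p_b = 2134 + 3.5p_b, giving 8.5p_b = 586.5, so p_b = 69.
So p_s = 52 and the quantity traded is q = 2720.5 - 5(69) = 2375.5.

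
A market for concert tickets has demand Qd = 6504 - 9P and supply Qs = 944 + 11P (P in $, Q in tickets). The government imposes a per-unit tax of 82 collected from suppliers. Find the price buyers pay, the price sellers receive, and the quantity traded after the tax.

Suppliers keep P_s = P_b - 82 per unit, so supply in terms of the buyer price is Qs = 42 + 11P_b.
Market clearing requires 6504 - 9P_b = 42 + 11P_b; hence 6462 = 20P_b and P_b = 323.1.
So P_s = 241.1 and the quantity traded is Q = 6504 - 9(323.1) = 3596.1.

P_b = 323.1, P_s = 241.1, Q = 3596.1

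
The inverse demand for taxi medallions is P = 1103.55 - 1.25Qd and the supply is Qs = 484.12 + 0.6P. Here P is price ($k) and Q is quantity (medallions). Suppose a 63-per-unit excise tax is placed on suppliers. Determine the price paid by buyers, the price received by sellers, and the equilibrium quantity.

Rewriting in direct form: Qd = 882.84 - 0.8P.
The tax drives a wedge P_b - P_s = 63. Substituting P_s = P_b - 63 into supply: Qs = 446.32 + 0.6P_b.
Equate demand and the shifted supply: 882.84 - 0.8P_b = 446.32 + 0.6P_b, giving 1.4P_b = 436.52, so P_b = 311.8.
Then P_s = 311.8 - 63 = 248.8 and Q = 882.84 - 0.8(311.8) = 633.4.

P_b = 311.8, P_s = 248.8, Q = 633.4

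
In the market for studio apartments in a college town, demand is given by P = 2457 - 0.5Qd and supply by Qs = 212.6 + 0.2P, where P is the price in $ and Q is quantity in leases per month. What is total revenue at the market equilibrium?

Inverting to quantity form: Qd = 4914 - 2P.
At equilibrium Qd = Qs, so 4914 - 2P = 212.6 + 0.2P; collecting terms, 4701.4 = 2.2P and P* = 2137.
Plugging P* into demand: Q* = 4914 - 2(2137) = 640.
Total revenue = P* × Q* = 2137 × 640 = 1367680.

Total revenue = 1367680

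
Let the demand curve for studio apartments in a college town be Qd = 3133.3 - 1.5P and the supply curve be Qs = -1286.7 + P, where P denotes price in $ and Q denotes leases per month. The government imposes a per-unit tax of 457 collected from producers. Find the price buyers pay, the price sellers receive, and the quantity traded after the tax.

Producers keep P_s = P_b - 457 per unit, so supply in terms of the buyer price is Qs = -1743.7 + P_b.
Market clearing requires 3133.3 - 1.5P_b = -1743.7 + P_b; hence 4877 = 2.5P_b and P_b = 1950.8.
So P_s = 1493.8 and the quantity traded is Q = 3133.3 - 1.5(1950.8) = 207.1.

P_b = 1950.8, P_s = 1493.8, Q = 207.1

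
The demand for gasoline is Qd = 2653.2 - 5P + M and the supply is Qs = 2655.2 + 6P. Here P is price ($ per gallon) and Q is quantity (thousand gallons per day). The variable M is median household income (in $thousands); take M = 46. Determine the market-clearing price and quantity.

With M = 46, demand is Qd = 2699.2 - 5P.
At equilibrium Qd = Qs, so 2699.2 - 5P = 2655.2 + 6P; collecting terms, 44 = 11P and P* = 4.
From the demand curve, Q* = 2699.2 - 5(4) = 2679.2.

P* = 4, Q* = 2679.2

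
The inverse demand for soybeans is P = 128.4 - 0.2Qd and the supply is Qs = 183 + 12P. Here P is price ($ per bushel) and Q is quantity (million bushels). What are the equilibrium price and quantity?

Inverting to quantity form: Qd = 642 - 5P.
The market clears where 642 - 5P = 183 + 12P. Rearranging, 17P = 459, hence P* = 27.
Plugging P* into demand: Q* = 642 - 5(27) = 507.

P* = 27, Q* = 507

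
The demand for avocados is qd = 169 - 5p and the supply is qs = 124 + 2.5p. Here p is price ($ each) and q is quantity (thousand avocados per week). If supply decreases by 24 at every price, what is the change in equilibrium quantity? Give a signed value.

Δq = -16

Set qd = qs: 169 - 5p = 124 + 2.5p, so 45 = 7.5p and p* = 6.
Plugging p* into demand: q* = 169 - 5(6) = 139.
After the shift, supply is qs = 100 + 2.5p.
The new intersection has 69 = 7.5p, i.e. p = 9.2, q = 123.
Δq = 123 - 139 = -16.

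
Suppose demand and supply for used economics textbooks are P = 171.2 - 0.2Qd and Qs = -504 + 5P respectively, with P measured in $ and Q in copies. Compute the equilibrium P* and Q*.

In direct form, Qd = 856 - 5P.
The market clears where 856 - 5P = -504 + 5P. Rearranging, 10P = 1360, hence P* = 136.
Substitute back: Q* = 856 - 5(136) = 176.

P* = 136, Q* = 176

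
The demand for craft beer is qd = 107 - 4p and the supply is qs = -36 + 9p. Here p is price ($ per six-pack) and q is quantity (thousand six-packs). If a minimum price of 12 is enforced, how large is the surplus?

Evaluating both curves at the floor price 12 gives qd = 59, qs = 72.
Surplus = qs - qd = 72 - 59 = 13.

Surplus = 13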